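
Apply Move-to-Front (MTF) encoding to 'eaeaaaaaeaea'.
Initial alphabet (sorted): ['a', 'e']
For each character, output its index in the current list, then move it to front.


MTF encoding:
'e': index 1 in ['a', 'e'] -> ['e', 'a']
'a': index 1 in ['e', 'a'] -> ['a', 'e']
'e': index 1 in ['a', 'e'] -> ['e', 'a']
'a': index 1 in ['e', 'a'] -> ['a', 'e']
'a': index 0 in ['a', 'e'] -> ['a', 'e']
'a': index 0 in ['a', 'e'] -> ['a', 'e']
'a': index 0 in ['a', 'e'] -> ['a', 'e']
'a': index 0 in ['a', 'e'] -> ['a', 'e']
'e': index 1 in ['a', 'e'] -> ['e', 'a']
'a': index 1 in ['e', 'a'] -> ['a', 'e']
'e': index 1 in ['a', 'e'] -> ['e', 'a']
'a': index 1 in ['e', 'a'] -> ['a', 'e']


Output: [1, 1, 1, 1, 0, 0, 0, 0, 1, 1, 1, 1]


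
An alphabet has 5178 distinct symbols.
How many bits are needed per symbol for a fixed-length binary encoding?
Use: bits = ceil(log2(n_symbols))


log2(5178) = 12.3382
Bracket: 2^12 = 4096 < 5178 <= 2^13 = 8192
So ceil(log2(5178)) = 13

bits = ceil(log2(5178)) = ceil(12.3382) = 13 bits


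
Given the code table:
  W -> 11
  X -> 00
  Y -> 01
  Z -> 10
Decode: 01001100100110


Decoding:
01 -> Y
00 -> X
11 -> W
00 -> X
10 -> Z
01 -> Y
10 -> Z


Result: YXWXZYZ


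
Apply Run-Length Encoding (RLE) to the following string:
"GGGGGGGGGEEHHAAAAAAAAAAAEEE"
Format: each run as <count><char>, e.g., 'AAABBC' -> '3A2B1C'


Scanning runs left to right:
  i=0: run of 'G' x 9 -> '9G'
  i=9: run of 'E' x 2 -> '2E'
  i=11: run of 'H' x 2 -> '2H'
  i=13: run of 'A' x 11 -> '11A'
  i=24: run of 'E' x 3 -> '3E'

RLE = 9G2E2H11A3E


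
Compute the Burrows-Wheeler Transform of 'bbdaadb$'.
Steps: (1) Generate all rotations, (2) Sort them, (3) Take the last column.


Rotations (sorted):
  0: $bbdaadb -> last char: b
  1: aadb$bbd -> last char: d
  2: adb$bbda -> last char: a
  3: b$bbdaad -> last char: d
  4: bbdaadb$ -> last char: $
  5: bdaadb$b -> last char: b
  6: daadb$bb -> last char: b
  7: db$bbdaa -> last char: a


BWT = bdad$bba


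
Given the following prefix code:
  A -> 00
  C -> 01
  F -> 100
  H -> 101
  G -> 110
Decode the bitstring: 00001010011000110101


Decoding step by step:
Bits 00 -> A
Bits 00 -> A
Bits 101 -> H
Bits 00 -> A
Bits 110 -> G
Bits 00 -> A
Bits 110 -> G
Bits 101 -> H


Decoded message: AAHAGAGH


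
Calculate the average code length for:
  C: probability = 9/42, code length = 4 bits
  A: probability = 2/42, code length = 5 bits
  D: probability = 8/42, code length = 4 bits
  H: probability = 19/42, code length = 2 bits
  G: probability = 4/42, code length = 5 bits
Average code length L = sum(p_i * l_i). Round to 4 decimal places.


Weighted contributions p_i * l_i:
  C: (9/42) * 4 = 36/42
  A: (2/42) * 5 = 10/42
  D: (8/42) * 4 = 32/42
  H: (19/42) * 2 = 38/42
  G: (4/42) * 5 = 20/42
Sum = (36 + 10 + 32 + 38 + 20)/42 = 136/42

L = 136/42 = 3.2381 bits/symbol


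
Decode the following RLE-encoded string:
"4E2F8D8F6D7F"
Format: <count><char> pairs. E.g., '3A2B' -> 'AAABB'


Expanding each <count><char> pair:
  4E -> 'EEEE'
  2F -> 'FF'
  8D -> 'DDDDDDDD'
  8F -> 'FFFFFFFF'
  6D -> 'DDDDDD'
  7F -> 'FFFFFFF'

Decoded = EEEEFFDDDDDDDDFFFFFFFFDDDDDDFFFFFFF


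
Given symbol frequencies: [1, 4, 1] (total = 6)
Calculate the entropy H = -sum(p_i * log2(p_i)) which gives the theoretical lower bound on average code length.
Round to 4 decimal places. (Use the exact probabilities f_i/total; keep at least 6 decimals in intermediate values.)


Per-symbol terms -p_i * log2(p_i) with p_i = f_i/6:
  p = 1/6 = 0.166667: log2(p) = -2.584963, -p*log2(p) = 0.430827
  p = 4/6 = 0.666667: log2(p) = -0.584963, -p*log2(p) = 0.389975
  p = 1/6 = 0.166667: log2(p) = -2.584963, -p*log2(p) = 0.430827
H = 0.430827 + 0.389975 + 0.430827 = 1.251629

H = 1.2516 bits/symbol


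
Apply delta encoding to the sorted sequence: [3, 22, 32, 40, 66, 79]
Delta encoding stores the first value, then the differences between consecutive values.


First value: 3
Deltas:
  22 - 3 = 19
  32 - 22 = 10
  40 - 32 = 8
  66 - 40 = 26
  79 - 66 = 13


Delta encoded: [3, 19, 10, 8, 26, 13]


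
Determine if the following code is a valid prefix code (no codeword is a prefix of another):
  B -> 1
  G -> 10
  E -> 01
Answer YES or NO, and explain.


Checking each pair (does one codeword prefix another?):
  B='1' vs G='10': prefix -- VIOLATION

NO -- this is NOT a valid prefix code. B (1) is a prefix of G (10).


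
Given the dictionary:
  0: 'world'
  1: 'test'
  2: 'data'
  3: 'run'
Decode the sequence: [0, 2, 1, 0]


Look up each index in the dictionary:
  0 -> 'world'
  2 -> 'data'
  1 -> 'test'
  0 -> 'world'

Decoded: "world data test world"


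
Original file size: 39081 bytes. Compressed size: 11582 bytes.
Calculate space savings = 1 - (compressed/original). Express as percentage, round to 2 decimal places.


ratio = compressed/original = 11582/39081 = 0.296359
savings = 1 - ratio = 1 - 0.296359 = 0.703641
as a percentage: 0.703641 * 100 = 70.36%

Space savings = 1 - 11582/39081 = 70.36%


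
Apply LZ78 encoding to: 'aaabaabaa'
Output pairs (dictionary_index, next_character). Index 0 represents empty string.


LZ78 encoding steps:
Dictionary: {0: ''}
Step 1: w='' (idx 0), next='a' -> output (0, 'a'), add 'a' as idx 1
Step 2: w='a' (idx 1), next='a' -> output (1, 'a'), add 'aa' as idx 2
Step 3: w='' (idx 0), next='b' -> output (0, 'b'), add 'b' as idx 3
Step 4: w='aa' (idx 2), next='b' -> output (2, 'b'), add 'aab' as idx 4
Step 5: w='aa' (idx 2), end of input -> output (2, '')


Encoded: [(0, 'a'), (1, 'a'), (0, 'b'), (2, 'b'), (2, '')]


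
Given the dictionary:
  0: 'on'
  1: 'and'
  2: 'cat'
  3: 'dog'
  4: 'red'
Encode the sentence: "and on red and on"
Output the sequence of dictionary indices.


Look up each word in the dictionary:
  'and' -> 1
  'on' -> 0
  'red' -> 4
  'and' -> 1
  'on' -> 0

Encoded: [1, 0, 4, 1, 0]


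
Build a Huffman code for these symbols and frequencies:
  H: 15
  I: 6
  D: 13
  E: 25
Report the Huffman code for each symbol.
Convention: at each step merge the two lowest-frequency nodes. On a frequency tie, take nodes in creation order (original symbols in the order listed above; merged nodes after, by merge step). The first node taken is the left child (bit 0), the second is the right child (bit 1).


Huffman tree construction:
Step 1: Merge I(6) + D(13) = 19
Step 2: Merge H(15) + (I+D)(19) = 34
Step 3: Merge E(25) + (H+(I+D))(34) = 59
Read each symbol's code off the tree from the root (left child = 0, right child = 1).

Codes:
  H: 10 (length 2)
  I: 110 (length 3)
  D: 111 (length 3)
  E: 0 (length 1)
Average code length: 112/59 = 1.8983 bits/symbol


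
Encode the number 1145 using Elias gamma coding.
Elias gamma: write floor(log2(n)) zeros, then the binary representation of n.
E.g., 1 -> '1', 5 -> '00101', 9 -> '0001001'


num_bits = floor(log2(1145)) + 1 = 11
leading_zeros = num_bits - 1 = 10
binary(1145) = 10001111001

Elias gamma(1145) = '0000000000' + '10001111001' = 000000000010001111001 (21 bits)


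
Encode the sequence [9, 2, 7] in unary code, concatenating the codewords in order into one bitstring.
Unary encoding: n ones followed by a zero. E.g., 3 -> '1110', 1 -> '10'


Encode each number as n ones followed by a terminating 0:
  9 -> 1111111110 (10 bits)
  2 -> 110 (3 bits)
  7 -> 11111110 (8 bits)
Total length = 10 + 3 + 8 = 21 bits.

Unary([9, 2, 7]) = 111111111011011111110 (21 bits)


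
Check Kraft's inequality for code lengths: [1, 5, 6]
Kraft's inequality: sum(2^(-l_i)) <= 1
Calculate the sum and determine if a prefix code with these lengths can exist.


Sum = 2^(-1) + 2^(-5) + 2^(-6)
    = 0.5 + 0.03125 + 0.015625
    = 35/64 = 0.546875
Since 0.546875 <= 1, Kraft's inequality IS satisfied.
A prefix code with these lengths CAN exist.

Kraft sum = 0.546875. Satisfied.


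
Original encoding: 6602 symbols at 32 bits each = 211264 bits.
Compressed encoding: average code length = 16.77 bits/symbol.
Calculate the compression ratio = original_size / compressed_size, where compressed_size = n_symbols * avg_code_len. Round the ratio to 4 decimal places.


original_size = n_symbols * orig_bits = 6602 * 32 = 211264 bits
compressed_size = n_symbols * avg_code_len = 6602 * 16.77 = 110715.54 bits
ratio = original_size / compressed_size = 211264 / 110715.54 = 1.9082

Compression ratio = 1.9082


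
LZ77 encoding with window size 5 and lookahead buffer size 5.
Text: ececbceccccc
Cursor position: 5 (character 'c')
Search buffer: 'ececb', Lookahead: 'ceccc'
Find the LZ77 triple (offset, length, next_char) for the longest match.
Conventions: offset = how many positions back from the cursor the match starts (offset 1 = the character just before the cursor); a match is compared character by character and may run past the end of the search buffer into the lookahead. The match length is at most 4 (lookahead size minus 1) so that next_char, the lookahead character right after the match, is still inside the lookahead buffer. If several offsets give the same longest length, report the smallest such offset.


Try each offset into the search buffer:
  offset=1 (pos 4, char 'b'): match length 0
  offset=2 (pos 3, char 'c'): match length 1
  offset=3 (pos 2, char 'e'): match length 0
  offset=4 (pos 1, char 'c'): match length 3
  offset=5 (pos 0, char 'e'): match length 0
Longest match has length 3 at offset 4.
next_char = character at position 5 + 3 = 8 -> 'c'

Best match: offset=4, length=3 (matching 'cec' starting at position 1)
LZ77 triple: (4, 3, 'c')


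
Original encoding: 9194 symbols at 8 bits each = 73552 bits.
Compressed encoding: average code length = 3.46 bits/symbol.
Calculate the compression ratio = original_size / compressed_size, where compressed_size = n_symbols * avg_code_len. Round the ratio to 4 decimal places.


original_size = n_symbols * orig_bits = 9194 * 8 = 73552 bits
compressed_size = n_symbols * avg_code_len = 9194 * 3.46 = 31811.24 bits
ratio = original_size / compressed_size = 73552 / 31811.24 = 2.3121

Compression ratio = 2.3121


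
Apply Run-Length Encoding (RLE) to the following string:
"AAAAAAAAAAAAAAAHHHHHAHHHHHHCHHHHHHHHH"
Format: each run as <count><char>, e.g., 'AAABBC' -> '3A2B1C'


Scanning runs left to right:
  i=0: run of 'A' x 15 -> '15A'
  i=15: run of 'H' x 5 -> '5H'
  i=20: run of 'A' x 1 -> '1A'
  i=21: run of 'H' x 6 -> '6H'
  i=27: run of 'C' x 1 -> '1C'
  i=28: run of 'H' x 9 -> '9H'

RLE = 15A5H1A6H1C9H


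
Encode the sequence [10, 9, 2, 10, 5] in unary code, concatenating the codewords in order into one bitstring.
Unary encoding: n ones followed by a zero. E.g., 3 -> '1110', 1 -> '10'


Encode each number as n ones followed by a terminating 0:
  10 -> 11111111110 (11 bits)
  9 -> 1111111110 (10 bits)
  2 -> 110 (3 bits)
  10 -> 11111111110 (11 bits)
  5 -> 111110 (6 bits)
Total length = 11 + 10 + 3 + 11 + 6 = 41 bits.

Unary([10, 9, 2, 10, 5]) = 11111111110111111111011011111111110111110 (41 bits)


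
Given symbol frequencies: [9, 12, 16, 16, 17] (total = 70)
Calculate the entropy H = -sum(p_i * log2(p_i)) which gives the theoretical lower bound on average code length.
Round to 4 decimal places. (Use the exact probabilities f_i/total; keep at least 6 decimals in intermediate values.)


Per-symbol terms -p_i * log2(p_i) with p_i = f_i/70:
  p = 9/70 = 0.128571: log2(p) = -2.959358, -p*log2(p) = 0.380489
  p = 12/70 = 0.171429: log2(p) = -2.544321, -p*log2(p) = 0.436169
  p = 16/70 = 0.228571: log2(p) = -2.129283, -p*log2(p) = 0.486693
  p = 16/70 = 0.228571: log2(p) = -2.129283, -p*log2(p) = 0.486693
  p = 17/70 = 0.242857: log2(p) = -2.041820, -p*log2(p) = 0.495871
H = 0.380489 + 0.436169 + 0.486693 + 0.486693 + 0.495871 = 2.285915

H = 2.2859 bits/symbol


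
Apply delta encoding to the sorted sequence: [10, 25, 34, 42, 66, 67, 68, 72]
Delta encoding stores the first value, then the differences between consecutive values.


First value: 10
Deltas:
  25 - 10 = 15
  34 - 25 = 9
  42 - 34 = 8
  66 - 42 = 24
  67 - 66 = 1
  68 - 67 = 1
  72 - 68 = 4


Delta encoded: [10, 15, 9, 8, 24, 1, 1, 4]


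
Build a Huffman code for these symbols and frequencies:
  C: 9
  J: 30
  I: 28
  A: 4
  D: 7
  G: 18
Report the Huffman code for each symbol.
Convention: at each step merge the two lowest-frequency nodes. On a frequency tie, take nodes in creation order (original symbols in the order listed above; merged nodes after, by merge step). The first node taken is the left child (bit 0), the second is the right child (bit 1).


Huffman tree construction:
Step 1: Merge A(4) + D(7) = 11
Step 2: Merge C(9) + (A+D)(11) = 20
Step 3: Merge G(18) + (C+(A+D))(20) = 38
Step 4: Merge I(28) + J(30) = 58
Step 5: Merge (G+(C+(A+D)))(38) + (I+J)(58) = 96
Read each symbol's code off the tree from the root (left child = 0, right child = 1).

Codes:
  C: 010 (length 3)
  J: 11 (length 2)
  I: 10 (length 2)
  A: 0110 (length 4)
  D: 0111 (length 4)
  G: 00 (length 2)
Average code length: 223/96 = 2.3229 bits/symbol


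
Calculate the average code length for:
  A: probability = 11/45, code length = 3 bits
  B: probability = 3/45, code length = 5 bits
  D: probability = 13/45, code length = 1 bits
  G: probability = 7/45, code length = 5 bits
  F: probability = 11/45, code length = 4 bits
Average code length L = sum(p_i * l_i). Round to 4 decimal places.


Weighted contributions p_i * l_i:
  A: (11/45) * 3 = 33/45
  B: (3/45) * 5 = 15/45
  D: (13/45) * 1 = 13/45
  G: (7/45) * 5 = 35/45
  F: (11/45) * 4 = 44/45
Sum = (33 + 15 + 13 + 35 + 44)/45 = 140/45

L = 140/45 = 3.1111 bits/symbol


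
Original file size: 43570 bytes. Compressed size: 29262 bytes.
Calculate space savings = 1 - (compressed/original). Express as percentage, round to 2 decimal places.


ratio = compressed/original = 29262/43570 = 0.671609
savings = 1 - ratio = 1 - 0.671609 = 0.328391
as a percentage: 0.328391 * 100 = 32.84%

Space savings = 1 - 29262/43570 = 32.84%


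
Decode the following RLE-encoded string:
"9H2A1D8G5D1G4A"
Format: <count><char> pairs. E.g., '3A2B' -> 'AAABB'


Expanding each <count><char> pair:
  9H -> 'HHHHHHHHH'
  2A -> 'AA'
  1D -> 'D'
  8G -> 'GGGGGGGG'
  5D -> 'DDDDD'
  1G -> 'G'
  4A -> 'AAAA'

Decoded = HHHHHHHHHAADGGGGGGGGDDDDDGAAAA


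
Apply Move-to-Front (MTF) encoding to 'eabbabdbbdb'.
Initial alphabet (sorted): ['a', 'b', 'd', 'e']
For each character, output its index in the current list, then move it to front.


MTF encoding:
'e': index 3 in ['a', 'b', 'd', 'e'] -> ['e', 'a', 'b', 'd']
'a': index 1 in ['e', 'a', 'b', 'd'] -> ['a', 'e', 'b', 'd']
'b': index 2 in ['a', 'e', 'b', 'd'] -> ['b', 'a', 'e', 'd']
'b': index 0 in ['b', 'a', 'e', 'd'] -> ['b', 'a', 'e', 'd']
'a': index 1 in ['b', 'a', 'e', 'd'] -> ['a', 'b', 'e', 'd']
'b': index 1 in ['a', 'b', 'e', 'd'] -> ['b', 'a', 'e', 'd']
'd': index 3 in ['b', 'a', 'e', 'd'] -> ['d', 'b', 'a', 'e']
'b': index 1 in ['d', 'b', 'a', 'e'] -> ['b', 'd', 'a', 'e']
'b': index 0 in ['b', 'd', 'a', 'e'] -> ['b', 'd', 'a', 'e']
'd': index 1 in ['b', 'd', 'a', 'e'] -> ['d', 'b', 'a', 'e']
'b': index 1 in ['d', 'b', 'a', 'e'] -> ['b', 'd', 'a', 'e']


Output: [3, 1, 2, 0, 1, 1, 3, 1, 0, 1, 1]


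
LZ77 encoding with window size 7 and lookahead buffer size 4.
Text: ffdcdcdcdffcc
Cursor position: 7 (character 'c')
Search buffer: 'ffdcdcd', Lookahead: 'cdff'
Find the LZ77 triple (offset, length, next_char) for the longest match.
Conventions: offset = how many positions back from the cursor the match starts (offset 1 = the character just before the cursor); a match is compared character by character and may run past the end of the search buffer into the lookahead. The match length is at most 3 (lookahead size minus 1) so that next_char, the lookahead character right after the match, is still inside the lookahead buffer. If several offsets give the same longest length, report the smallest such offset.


Try each offset into the search buffer:
  offset=1 (pos 6, char 'd'): match length 0
  offset=2 (pos 5, char 'c'): match length 2
  offset=3 (pos 4, char 'd'): match length 0
  offset=4 (pos 3, char 'c'): match length 2
  offset=5 (pos 2, char 'd'): match length 0
  offset=6 (pos 1, char 'f'): match length 0
  offset=7 (pos 0, char 'f'): match length 0
Longest match has length 2, found at offsets 2, 4; take the smallest, offset 2.
next_char = character at position 7 + 2 = 9 -> 'f'

Best match: offset=2, length=2 (matching 'cd' starting at position 5)
LZ77 triple: (2, 2, 'f')


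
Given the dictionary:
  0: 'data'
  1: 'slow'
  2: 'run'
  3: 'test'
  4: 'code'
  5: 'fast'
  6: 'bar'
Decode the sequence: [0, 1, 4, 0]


Look up each index in the dictionary:
  0 -> 'data'
  1 -> 'slow'
  4 -> 'code'
  0 -> 'data'

Decoded: "data slow code data"


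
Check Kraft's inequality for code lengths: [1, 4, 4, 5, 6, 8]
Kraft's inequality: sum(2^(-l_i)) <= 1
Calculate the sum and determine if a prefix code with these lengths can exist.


Sum = 2^(-1) + 2^(-4) + 2^(-4) + 2^(-5) + 2^(-6) + 2^(-8)
    = 0.5 + 0.0625 + 0.0625 + 0.03125 + 0.015625 + 0.00390625
    = 173/256 = 0.67578125
Since 0.67578125 <= 1, Kraft's inequality IS satisfied.
A prefix code with these lengths CAN exist.

Kraft sum = 0.67578125. Satisfied.


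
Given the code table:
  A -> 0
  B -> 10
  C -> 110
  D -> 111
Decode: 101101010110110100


Decoding:
10 -> B
110 -> C
10 -> B
10 -> B
110 -> C
110 -> C
10 -> B
0 -> A


Result: BCBBCCBA


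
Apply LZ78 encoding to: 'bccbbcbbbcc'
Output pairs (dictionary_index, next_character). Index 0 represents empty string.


LZ78 encoding steps:
Dictionary: {0: ''}
Step 1: w='' (idx 0), next='b' -> output (0, 'b'), add 'b' as idx 1
Step 2: w='' (idx 0), next='c' -> output (0, 'c'), add 'c' as idx 2
Step 3: w='c' (idx 2), next='b' -> output (2, 'b'), add 'cb' as idx 3
Step 4: w='b' (idx 1), next='c' -> output (1, 'c'), add 'bc' as idx 4
Step 5: w='b' (idx 1), next='b' -> output (1, 'b'), add 'bb' as idx 5
Step 6: w='bc' (idx 4), next='c' -> output (4, 'c'), add 'bcc' as idx 6


Encoded: [(0, 'b'), (0, 'c'), (2, 'b'), (1, 'c'), (1, 'b'), (4, 'c')]


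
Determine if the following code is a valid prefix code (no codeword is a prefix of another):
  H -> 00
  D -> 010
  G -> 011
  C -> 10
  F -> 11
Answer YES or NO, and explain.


Checking each pair (does one codeword prefix another?):
  H='00' vs D='010': no prefix
  H='00' vs G='011': no prefix
  H='00' vs C='10': no prefix
  H='00' vs F='11': no prefix
  D='010' vs H='00': no prefix
  D='010' vs G='011': no prefix
  D='010' vs C='10': no prefix
  D='010' vs F='11': no prefix
  G='011' vs H='00': no prefix
  G='011' vs D='010': no prefix
  G='011' vs C='10': no prefix
  G='011' vs F='11': no prefix
  C='10' vs H='00': no prefix
  C='10' vs D='010': no prefix
  C='10' vs G='011': no prefix
  C='10' vs F='11': no prefix
  F='11' vs H='00': no prefix
  F='11' vs D='010': no prefix
  F='11' vs G='011': no prefix
  F='11' vs C='10': no prefix
No violation found over all pairs.

YES -- this is a valid prefix code. No codeword is a prefix of any other codeword.


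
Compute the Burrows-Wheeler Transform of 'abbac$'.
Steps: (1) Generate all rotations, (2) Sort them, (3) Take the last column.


Rotations (sorted):
  0: $abbac -> last char: c
  1: abbac$ -> last char: $
  2: ac$abb -> last char: b
  3: bac$ab -> last char: b
  4: bbac$a -> last char: a
  5: c$abba -> last char: a


BWT = c$bbaa


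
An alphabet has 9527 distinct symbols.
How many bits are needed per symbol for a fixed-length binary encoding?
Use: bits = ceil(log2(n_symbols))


log2(9527) = 13.2178
Bracket: 2^13 = 8192 < 9527 <= 2^14 = 16384
So ceil(log2(9527)) = 14

bits = ceil(log2(9527)) = ceil(13.2178) = 14 bits


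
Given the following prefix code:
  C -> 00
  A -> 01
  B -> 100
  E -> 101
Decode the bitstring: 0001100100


Decoding step by step:
Bits 00 -> C
Bits 01 -> A
Bits 100 -> B
Bits 100 -> B


Decoded message: CABB


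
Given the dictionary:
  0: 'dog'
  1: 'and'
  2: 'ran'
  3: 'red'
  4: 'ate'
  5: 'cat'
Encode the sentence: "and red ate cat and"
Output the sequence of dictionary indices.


Look up each word in the dictionary:
  'and' -> 1
  'red' -> 3
  'ate' -> 4
  'cat' -> 5
  'and' -> 1

Encoded: [1, 3, 4, 5, 1]


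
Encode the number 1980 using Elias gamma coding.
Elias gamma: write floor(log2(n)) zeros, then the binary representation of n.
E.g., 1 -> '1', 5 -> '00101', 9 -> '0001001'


num_bits = floor(log2(1980)) + 1 = 11
leading_zeros = num_bits - 1 = 10
binary(1980) = 11110111100

Elias gamma(1980) = '0000000000' + '11110111100' = 000000000011110111100 (21 bits)


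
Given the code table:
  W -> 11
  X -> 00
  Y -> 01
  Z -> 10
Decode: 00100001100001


Decoding:
00 -> X
10 -> Z
00 -> X
01 -> Y
10 -> Z
00 -> X
01 -> Y


Result: XZXYZXY


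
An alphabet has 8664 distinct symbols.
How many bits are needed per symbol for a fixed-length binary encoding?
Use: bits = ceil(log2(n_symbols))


log2(8664) = 13.0808
Bracket: 2^13 = 8192 < 8664 <= 2^14 = 16384
So ceil(log2(8664)) = 14

bits = ceil(log2(8664)) = ceil(13.0808) = 14 bits


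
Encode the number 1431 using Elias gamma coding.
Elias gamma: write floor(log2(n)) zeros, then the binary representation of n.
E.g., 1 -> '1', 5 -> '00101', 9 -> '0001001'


num_bits = floor(log2(1431)) + 1 = 11
leading_zeros = num_bits - 1 = 10
binary(1431) = 10110010111

Elias gamma(1431) = '0000000000' + '10110010111' = 000000000010110010111 (21 bits)


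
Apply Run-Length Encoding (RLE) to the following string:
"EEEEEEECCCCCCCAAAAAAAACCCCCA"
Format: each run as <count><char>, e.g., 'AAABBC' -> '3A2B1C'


Scanning runs left to right:
  i=0: run of 'E' x 7 -> '7E'
  i=7: run of 'C' x 7 -> '7C'
  i=14: run of 'A' x 8 -> '8A'
  i=22: run of 'C' x 5 -> '5C'
  i=27: run of 'A' x 1 -> '1A'

RLE = 7E7C8A5C1A


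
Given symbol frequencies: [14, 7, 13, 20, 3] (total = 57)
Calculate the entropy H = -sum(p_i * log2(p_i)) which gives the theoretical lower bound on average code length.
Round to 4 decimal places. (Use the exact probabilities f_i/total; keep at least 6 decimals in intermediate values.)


Per-symbol terms -p_i * log2(p_i) with p_i = f_i/57:
  p = 14/57 = 0.245614: log2(p) = -2.025535, -p*log2(p) = 0.497500
  p = 7/57 = 0.122807: log2(p) = -3.025535, -p*log2(p) = 0.371557
  p = 13/57 = 0.228070: log2(p) = -2.132450, -p*log2(p) = 0.486348
  p = 20/57 = 0.350877: log2(p) = -1.510962, -p*log2(p) = 0.530162
  p = 3/57 = 0.052632: log2(p) = -4.247928, -p*log2(p) = 0.223575
H = 0.497500 + 0.371557 + 0.486348 + 0.530162 + 0.223575 = 2.109142

H = 2.1091 bits/symbol


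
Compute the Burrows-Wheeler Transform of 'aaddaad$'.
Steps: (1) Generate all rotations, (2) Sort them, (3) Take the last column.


Rotations (sorted):
  0: $aaddaad -> last char: d
  1: aad$aadd -> last char: d
  2: aaddaad$ -> last char: $
  3: ad$aadda -> last char: a
  4: addaad$a -> last char: a
  5: d$aaddaa -> last char: a
  6: daad$aad -> last char: d
  7: ddaad$aa -> last char: a


BWT = dd$aaada


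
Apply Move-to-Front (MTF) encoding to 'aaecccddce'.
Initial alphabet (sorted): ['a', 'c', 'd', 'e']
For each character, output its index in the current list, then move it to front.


MTF encoding:
'a': index 0 in ['a', 'c', 'd', 'e'] -> ['a', 'c', 'd', 'e']
'a': index 0 in ['a', 'c', 'd', 'e'] -> ['a', 'c', 'd', 'e']
'e': index 3 in ['a', 'c', 'd', 'e'] -> ['e', 'a', 'c', 'd']
'c': index 2 in ['e', 'a', 'c', 'd'] -> ['c', 'e', 'a', 'd']
'c': index 0 in ['c', 'e', 'a', 'd'] -> ['c', 'e', 'a', 'd']
'c': index 0 in ['c', 'e', 'a', 'd'] -> ['c', 'e', 'a', 'd']
'd': index 3 in ['c', 'e', 'a', 'd'] -> ['d', 'c', 'e', 'a']
'd': index 0 in ['d', 'c', 'e', 'a'] -> ['d', 'c', 'e', 'a']
'c': index 1 in ['d', 'c', 'e', 'a'] -> ['c', 'd', 'e', 'a']
'e': index 2 in ['c', 'd', 'e', 'a'] -> ['e', 'c', 'd', 'a']


Output: [0, 0, 3, 2, 0, 0, 3, 0, 1, 2]


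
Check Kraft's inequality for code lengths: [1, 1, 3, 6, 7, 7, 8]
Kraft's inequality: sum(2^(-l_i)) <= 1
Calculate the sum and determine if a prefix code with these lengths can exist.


Sum = 2^(-1) + 2^(-1) + 2^(-3) + 2^(-6) + 2^(-7) + 2^(-7) + 2^(-8)
    = 0.5 + 0.5 + 0.125 + 0.015625 + 0.0078125 + 0.0078125 + 0.00390625
    = 297/256 = 1.16015625
Since 1.16015625 > 1, Kraft's inequality is NOT satisfied.
A prefix code with these lengths CANNOT exist.

Kraft sum = 1.16015625. Not satisfied.


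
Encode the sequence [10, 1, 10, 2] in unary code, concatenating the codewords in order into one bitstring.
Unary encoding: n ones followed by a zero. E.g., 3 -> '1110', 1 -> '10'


Encode each number as n ones followed by a terminating 0:
  10 -> 11111111110 (11 bits)
  1 -> 10 (2 bits)
  10 -> 11111111110 (11 bits)
  2 -> 110 (3 bits)
Total length = 11 + 2 + 11 + 3 = 27 bits.

Unary([10, 1, 10, 2]) = 111111111101011111111110110 (27 bits)


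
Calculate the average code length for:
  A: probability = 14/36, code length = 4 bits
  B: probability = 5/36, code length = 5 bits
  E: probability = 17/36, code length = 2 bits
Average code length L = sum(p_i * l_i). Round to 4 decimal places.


Weighted contributions p_i * l_i:
  A: (14/36) * 4 = 56/36
  B: (5/36) * 5 = 25/36
  E: (17/36) * 2 = 34/36
Sum = (56 + 25 + 34)/36 = 115/36

L = 115/36 = 3.1944 bits/symbol


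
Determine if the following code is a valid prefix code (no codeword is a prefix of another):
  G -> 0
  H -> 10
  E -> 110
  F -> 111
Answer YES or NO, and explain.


Checking each pair (does one codeword prefix another?):
  G='0' vs H='10': no prefix
  G='0' vs E='110': no prefix
  G='0' vs F='111': no prefix
  H='10' vs G='0': no prefix
  H='10' vs E='110': no prefix
  H='10' vs F='111': no prefix
  E='110' vs G='0': no prefix
  E='110' vs H='10': no prefix
  E='110' vs F='111': no prefix
  F='111' vs G='0': no prefix
  F='111' vs H='10': no prefix
  F='111' vs E='110': no prefix
No violation found over all pairs.

YES -- this is a valid prefix code. No codeword is a prefix of any other codeword.


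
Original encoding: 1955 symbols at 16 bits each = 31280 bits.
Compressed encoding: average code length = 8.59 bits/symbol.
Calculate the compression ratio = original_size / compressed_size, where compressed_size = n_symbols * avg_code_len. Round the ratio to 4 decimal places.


original_size = n_symbols * orig_bits = 1955 * 16 = 31280 bits
compressed_size = n_symbols * avg_code_len = 1955 * 8.59 = 16793.45 bits
ratio = original_size / compressed_size = 31280 / 16793.45 = 1.8626

Compression ratio = 1.8626


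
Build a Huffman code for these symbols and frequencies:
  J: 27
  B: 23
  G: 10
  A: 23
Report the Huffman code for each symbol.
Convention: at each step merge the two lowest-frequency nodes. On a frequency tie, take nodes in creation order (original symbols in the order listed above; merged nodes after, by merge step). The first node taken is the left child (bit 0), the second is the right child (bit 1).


Huffman tree construction:
Step 1: Merge G(10) + B(23) = 33
Step 2: Merge A(23) + J(27) = 50
Step 3: Merge (G+B)(33) + (A+J)(50) = 83
Read each symbol's code off the tree from the root (left child = 0, right child = 1).

Codes:
  J: 11 (length 2)
  B: 01 (length 2)
  G: 00 (length 2)
  A: 10 (length 2)
Average code length: 166/83 = 2.0000 bits/symbol


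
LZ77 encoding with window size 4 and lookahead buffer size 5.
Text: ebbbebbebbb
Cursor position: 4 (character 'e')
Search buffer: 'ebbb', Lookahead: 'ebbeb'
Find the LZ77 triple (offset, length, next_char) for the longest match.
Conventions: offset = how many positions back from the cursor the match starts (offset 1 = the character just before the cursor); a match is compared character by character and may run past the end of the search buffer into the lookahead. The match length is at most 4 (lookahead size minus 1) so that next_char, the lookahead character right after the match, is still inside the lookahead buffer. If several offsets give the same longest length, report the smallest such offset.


Try each offset into the search buffer:
  offset=1 (pos 3, char 'b'): match length 0
  offset=2 (pos 2, char 'b'): match length 0
  offset=3 (pos 1, char 'b'): match length 0
  offset=4 (pos 0, char 'e'): match length 3
Longest match has length 3 at offset 4.
next_char = character at position 4 + 3 = 7 -> 'e'

Best match: offset=4, length=3 (matching 'ebb' starting at position 0)
LZ77 triple: (4, 3, 'e')


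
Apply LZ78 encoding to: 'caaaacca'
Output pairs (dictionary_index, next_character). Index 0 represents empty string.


LZ78 encoding steps:
Dictionary: {0: ''}
Step 1: w='' (idx 0), next='c' -> output (0, 'c'), add 'c' as idx 1
Step 2: w='' (idx 0), next='a' -> output (0, 'a'), add 'a' as idx 2
Step 3: w='a' (idx 2), next='a' -> output (2, 'a'), add 'aa' as idx 3
Step 4: w='a' (idx 2), next='c' -> output (2, 'c'), add 'ac' as idx 4
Step 5: w='c' (idx 1), next='a' -> output (1, 'a'), add 'ca' as idx 5


Encoded: [(0, 'c'), (0, 'a'), (2, 'a'), (2, 'c'), (1, 'a')]


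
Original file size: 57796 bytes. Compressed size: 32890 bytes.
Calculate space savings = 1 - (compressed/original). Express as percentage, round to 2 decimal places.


ratio = compressed/original = 32890/57796 = 0.569071
savings = 1 - ratio = 1 - 0.569071 = 0.430929
as a percentage: 0.430929 * 100 = 43.09%

Space savings = 1 - 32890/57796 = 43.09%


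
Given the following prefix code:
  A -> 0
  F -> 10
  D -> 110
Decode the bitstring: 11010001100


Decoding step by step:
Bits 110 -> D
Bits 10 -> F
Bits 0 -> A
Bits 0 -> A
Bits 110 -> D
Bits 0 -> A


Decoded message: DFAADA


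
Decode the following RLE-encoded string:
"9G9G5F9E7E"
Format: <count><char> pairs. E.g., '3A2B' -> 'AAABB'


Expanding each <count><char> pair:
  9G -> 'GGGGGGGGG'
  9G -> 'GGGGGGGGG'
  5F -> 'FFFFF'
  9E -> 'EEEEEEEEE'
  7E -> 'EEEEEEE'

Decoded = GGGGGGGGGGGGGGGGGGFFFFFEEEEEEEEEEEEEEEE


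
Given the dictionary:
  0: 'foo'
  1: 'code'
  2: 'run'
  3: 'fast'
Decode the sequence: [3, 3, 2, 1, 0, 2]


Look up each index in the dictionary:
  3 -> 'fast'
  3 -> 'fast'
  2 -> 'run'
  1 -> 'code'
  0 -> 'foo'
  2 -> 'run'

Decoded: "fast fast run code foo run"


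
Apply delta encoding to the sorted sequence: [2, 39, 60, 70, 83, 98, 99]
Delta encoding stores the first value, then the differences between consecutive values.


First value: 2
Deltas:
  39 - 2 = 37
  60 - 39 = 21
  70 - 60 = 10
  83 - 70 = 13
  98 - 83 = 15
  99 - 98 = 1


Delta encoded: [2, 37, 21, 10, 13, 15, 1]


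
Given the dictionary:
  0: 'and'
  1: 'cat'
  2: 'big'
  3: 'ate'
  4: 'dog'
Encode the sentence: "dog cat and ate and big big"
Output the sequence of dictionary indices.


Look up each word in the dictionary:
  'dog' -> 4
  'cat' -> 1
  'and' -> 0
  'ate' -> 3
  'and' -> 0
  'big' -> 2
  'big' -> 2

Encoded: [4, 1, 0, 3, 0, 2, 2]


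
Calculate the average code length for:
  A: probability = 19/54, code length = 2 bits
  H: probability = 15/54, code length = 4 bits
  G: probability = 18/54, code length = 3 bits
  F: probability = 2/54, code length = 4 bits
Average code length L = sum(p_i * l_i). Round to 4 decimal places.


Weighted contributions p_i * l_i:
  A: (19/54) * 2 = 38/54
  H: (15/54) * 4 = 60/54
  G: (18/54) * 3 = 54/54
  F: (2/54) * 4 = 8/54
Sum = (38 + 60 + 54 + 8)/54 = 160/54

L = 160/54 = 2.9630 bits/symbol


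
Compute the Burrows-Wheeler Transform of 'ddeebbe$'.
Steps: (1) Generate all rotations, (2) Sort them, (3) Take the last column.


Rotations (sorted):
  0: $ddeebbe -> last char: e
  1: bbe$ddee -> last char: e
  2: be$ddeeb -> last char: b
  3: ddeebbe$ -> last char: $
  4: deebbe$d -> last char: d
  5: e$ddeebb -> last char: b
  6: ebbe$dde -> last char: e
  7: eebbe$dd -> last char: d


BWT = eeb$dbed


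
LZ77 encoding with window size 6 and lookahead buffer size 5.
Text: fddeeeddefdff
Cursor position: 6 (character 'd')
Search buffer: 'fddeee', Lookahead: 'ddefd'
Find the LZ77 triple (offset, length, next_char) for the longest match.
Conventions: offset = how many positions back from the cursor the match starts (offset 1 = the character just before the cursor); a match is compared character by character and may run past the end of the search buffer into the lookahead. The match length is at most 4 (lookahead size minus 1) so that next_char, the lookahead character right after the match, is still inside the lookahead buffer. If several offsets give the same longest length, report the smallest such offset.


Try each offset into the search buffer:
  offset=1 (pos 5, char 'e'): match length 0
  offset=2 (pos 4, char 'e'): match length 0
  offset=3 (pos 3, char 'e'): match length 0
  offset=4 (pos 2, char 'd'): match length 1
  offset=5 (pos 1, char 'd'): match length 3
  offset=6 (pos 0, char 'f'): match length 0
Longest match has length 3 at offset 5.
next_char = character at position 6 + 3 = 9 -> 'f'

Best match: offset=5, length=3 (matching 'dde' starting at position 1)
LZ77 triple: (5, 3, 'f')


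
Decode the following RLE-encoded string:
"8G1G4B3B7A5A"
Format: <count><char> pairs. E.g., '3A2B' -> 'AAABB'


Expanding each <count><char> pair:
  8G -> 'GGGGGGGG'
  1G -> 'G'
  4B -> 'BBBB'
  3B -> 'BBB'
  7A -> 'AAAAAAA'
  5A -> 'AAAAA'

Decoded = GGGGGGGGGBBBBBBBAAAAAAAAAAAA


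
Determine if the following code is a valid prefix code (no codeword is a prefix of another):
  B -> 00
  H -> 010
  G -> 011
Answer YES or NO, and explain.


Checking each pair (does one codeword prefix another?):
  B='00' vs H='010': no prefix
  B='00' vs G='011': no prefix
  H='010' vs B='00': no prefix
  H='010' vs G='011': no prefix
  G='011' vs B='00': no prefix
  G='011' vs H='010': no prefix
No violation found over all pairs.

YES -- this is a valid prefix code. No codeword is a prefix of any other codeword.


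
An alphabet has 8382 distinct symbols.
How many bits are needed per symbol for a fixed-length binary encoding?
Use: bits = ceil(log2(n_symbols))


log2(8382) = 13.0331
Bracket: 2^13 = 8192 < 8382 <= 2^14 = 16384
So ceil(log2(8382)) = 14

bits = ceil(log2(8382)) = ceil(13.0331) = 14 bits


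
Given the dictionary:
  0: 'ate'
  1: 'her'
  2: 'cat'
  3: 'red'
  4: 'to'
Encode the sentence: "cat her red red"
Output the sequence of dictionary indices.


Look up each word in the dictionary:
  'cat' -> 2
  'her' -> 1
  'red' -> 3
  'red' -> 3

Encoded: [2, 1, 3, 3]


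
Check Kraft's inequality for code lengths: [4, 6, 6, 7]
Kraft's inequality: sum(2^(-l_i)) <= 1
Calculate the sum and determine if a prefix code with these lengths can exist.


Sum = 2^(-4) + 2^(-6) + 2^(-6) + 2^(-7)
    = 0.0625 + 0.015625 + 0.015625 + 0.0078125
    = 13/128 = 0.1015625
Since 0.1015625 <= 1, Kraft's inequality IS satisfied.
A prefix code with these lengths CAN exist.

Kraft sum = 0.1015625. Satisfied.


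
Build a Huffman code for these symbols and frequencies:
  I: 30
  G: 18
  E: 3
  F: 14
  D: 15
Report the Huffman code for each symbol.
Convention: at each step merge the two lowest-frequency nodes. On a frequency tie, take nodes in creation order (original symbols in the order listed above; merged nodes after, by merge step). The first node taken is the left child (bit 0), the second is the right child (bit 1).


Huffman tree construction:
Step 1: Merge E(3) + F(14) = 17
Step 2: Merge D(15) + (E+F)(17) = 32
Step 3: Merge G(18) + I(30) = 48
Step 4: Merge (D+(E+F))(32) + (G+I)(48) = 80
Read each symbol's code off the tree from the root (left child = 0, right child = 1).

Codes:
  I: 11 (length 2)
  G: 10 (length 2)
  E: 010 (length 3)
  F: 011 (length 3)
  D: 00 (length 2)
Average code length: 177/80 = 2.2125 bits/symbol


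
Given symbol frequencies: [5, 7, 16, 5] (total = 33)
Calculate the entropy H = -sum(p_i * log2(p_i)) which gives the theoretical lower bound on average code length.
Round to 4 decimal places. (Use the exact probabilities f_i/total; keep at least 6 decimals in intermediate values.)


Per-symbol terms -p_i * log2(p_i) with p_i = f_i/33:
  p = 5/33 = 0.151515: log2(p) = -2.722466, -p*log2(p) = 0.412495
  p = 7/33 = 0.212121: log2(p) = -2.237039, -p*log2(p) = 0.474523
  p = 16/33 = 0.484848: log2(p) = -1.044394, -p*log2(p) = 0.506373
  p = 5/33 = 0.151515: log2(p) = -2.722466, -p*log2(p) = 0.412495
H = 0.412495 + 0.474523 + 0.506373 + 0.412495 = 1.805886

H = 1.8059 bits/symbol


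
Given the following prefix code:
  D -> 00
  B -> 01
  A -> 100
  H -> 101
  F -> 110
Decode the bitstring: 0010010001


Decoding step by step:
Bits 00 -> D
Bits 100 -> A
Bits 100 -> A
Bits 01 -> B


Decoded message: DAAB


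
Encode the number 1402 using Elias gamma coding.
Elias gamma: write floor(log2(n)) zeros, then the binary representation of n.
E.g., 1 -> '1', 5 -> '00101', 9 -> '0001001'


num_bits = floor(log2(1402)) + 1 = 11
leading_zeros = num_bits - 1 = 10
binary(1402) = 10101111010

Elias gamma(1402) = '0000000000' + '10101111010' = 000000000010101111010 (21 bits)


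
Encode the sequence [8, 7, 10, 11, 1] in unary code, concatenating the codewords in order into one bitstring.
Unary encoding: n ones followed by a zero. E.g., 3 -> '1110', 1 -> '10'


Encode each number as n ones followed by a terminating 0:
  8 -> 111111110 (9 bits)
  7 -> 11111110 (8 bits)
  10 -> 11111111110 (11 bits)
  11 -> 111111111110 (12 bits)
  1 -> 10 (2 bits)
Total length = 9 + 8 + 11 + 12 + 2 = 42 bits.

Unary([8, 7, 10, 11, 1]) = 111111110111111101111111111011111111111010 (42 bits)


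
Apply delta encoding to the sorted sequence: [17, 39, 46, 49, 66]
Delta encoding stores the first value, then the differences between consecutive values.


First value: 17
Deltas:
  39 - 17 = 22
  46 - 39 = 7
  49 - 46 = 3
  66 - 49 = 17


Delta encoded: [17, 22, 7, 3, 17]


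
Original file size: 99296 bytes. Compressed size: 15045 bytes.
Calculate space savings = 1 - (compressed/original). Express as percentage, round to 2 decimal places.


ratio = compressed/original = 15045/99296 = 0.151517
savings = 1 - ratio = 1 - 0.151517 = 0.848483
as a percentage: 0.848483 * 100 = 84.85%

Space savings = 1 - 15045/99296 = 84.85%


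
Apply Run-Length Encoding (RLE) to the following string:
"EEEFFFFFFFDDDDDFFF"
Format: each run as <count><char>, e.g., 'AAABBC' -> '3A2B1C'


Scanning runs left to right:
  i=0: run of 'E' x 3 -> '3E'
  i=3: run of 'F' x 7 -> '7F'
  i=10: run of 'D' x 5 -> '5D'
  i=15: run of 'F' x 3 -> '3F'

RLE = 3E7F5D3F


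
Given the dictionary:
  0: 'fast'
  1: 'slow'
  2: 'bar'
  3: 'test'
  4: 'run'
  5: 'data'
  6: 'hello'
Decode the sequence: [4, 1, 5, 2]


Look up each index in the dictionary:
  4 -> 'run'
  1 -> 'slow'
  5 -> 'data'
  2 -> 'bar'

Decoded: "run slow data bar"


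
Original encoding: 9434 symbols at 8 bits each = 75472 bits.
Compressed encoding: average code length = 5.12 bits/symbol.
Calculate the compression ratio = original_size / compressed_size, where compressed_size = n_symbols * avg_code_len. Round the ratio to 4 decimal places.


original_size = n_symbols * orig_bits = 9434 * 8 = 75472 bits
compressed_size = n_symbols * avg_code_len = 9434 * 5.12 = 48302.08 bits
ratio = original_size / compressed_size = 75472 / 48302.08 = 1.5625

Compression ratio = 1.5625


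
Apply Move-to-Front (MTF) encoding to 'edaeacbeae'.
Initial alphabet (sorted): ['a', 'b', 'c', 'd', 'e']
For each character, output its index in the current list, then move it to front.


MTF encoding:
'e': index 4 in ['a', 'b', 'c', 'd', 'e'] -> ['e', 'a', 'b', 'c', 'd']
'd': index 4 in ['e', 'a', 'b', 'c', 'd'] -> ['d', 'e', 'a', 'b', 'c']
'a': index 2 in ['d', 'e', 'a', 'b', 'c'] -> ['a', 'd', 'e', 'b', 'c']
'e': index 2 in ['a', 'd', 'e', 'b', 'c'] -> ['e', 'a', 'd', 'b', 'c']
'a': index 1 in ['e', 'a', 'd', 'b', 'c'] -> ['a', 'e', 'd', 'b', 'c']
'c': index 4 in ['a', 'e', 'd', 'b', 'c'] -> ['c', 'a', 'e', 'd', 'b']
'b': index 4 in ['c', 'a', 'e', 'd', 'b'] -> ['b', 'c', 'a', 'e', 'd']
'e': index 3 in ['b', 'c', 'a', 'e', 'd'] -> ['e', 'b', 'c', 'a', 'd']
'a': index 3 in ['e', 'b', 'c', 'a', 'd'] -> ['a', 'e', 'b', 'c', 'd']
'e': index 1 in ['a', 'e', 'b', 'c', 'd'] -> ['e', 'a', 'b', 'c', 'd']


Output: [4, 4, 2, 2, 1, 4, 4, 3, 3, 1]


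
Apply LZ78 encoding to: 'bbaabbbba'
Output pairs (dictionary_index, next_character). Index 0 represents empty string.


LZ78 encoding steps:
Dictionary: {0: ''}
Step 1: w='' (idx 0), next='b' -> output (0, 'b'), add 'b' as idx 1
Step 2: w='b' (idx 1), next='a' -> output (1, 'a'), add 'ba' as idx 2
Step 3: w='' (idx 0), next='a' -> output (0, 'a'), add 'a' as idx 3
Step 4: w='b' (idx 1), next='b' -> output (1, 'b'), add 'bb' as idx 4
Step 5: w='bb' (idx 4), next='a' -> output (4, 'a'), add 'bba' as idx 5


Encoded: [(0, 'b'), (1, 'a'), (0, 'a'), (1, 'b'), (4, 'a')]
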